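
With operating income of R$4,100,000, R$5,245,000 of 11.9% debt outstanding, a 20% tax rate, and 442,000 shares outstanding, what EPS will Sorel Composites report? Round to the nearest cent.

Pre-tax income = R$4,100,000 − R$624,155.00 = R$3,475,845.00.
After tax at 20%: net income = R$3,475,845.00 × 0.80 = R$2,780,676.00.
Per share: R$2,780,676.00 / 442,000 shares = R$6.29.

R$6.29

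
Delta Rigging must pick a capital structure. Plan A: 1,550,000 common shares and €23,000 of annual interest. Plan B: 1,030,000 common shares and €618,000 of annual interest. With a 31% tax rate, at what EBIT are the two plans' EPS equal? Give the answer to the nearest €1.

€1,796,558

At indifference, (EBIT − 23,000)(1 − t)/1,550,000 = (EBIT − 618,000)(1 − t)/1,030,000.
Cancelling (1 − t) and cross-multiplying: 1,030,000·(EBIT − 23,000) = 1,550,000·(EBIT − 618,000).
EBIT × (1,550,000 − 1,030,000) = 618,000 × 1,550,000 − 23,000 × 1,030,000 = 934,210,000,000, so EBIT = 934,210,000,000 ÷ 520,000 = 1,796,557.69.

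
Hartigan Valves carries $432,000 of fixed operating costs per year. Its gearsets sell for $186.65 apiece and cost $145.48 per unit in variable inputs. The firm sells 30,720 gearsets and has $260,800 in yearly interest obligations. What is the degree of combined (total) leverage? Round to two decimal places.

Contribution at this volume is 30,720 × $41.17 = $1,264,742.40.
Operating income = contribution − fixed costs = $1,264,742.40 − $432,000 = $832,742.40. Interest = $260,800.00, so EBIT − I = $571,942.40.
DCL = contribution ÷ (EBIT − I) = $1,264,742.40 ÷ $571,942.40 = 2.2113.

2.21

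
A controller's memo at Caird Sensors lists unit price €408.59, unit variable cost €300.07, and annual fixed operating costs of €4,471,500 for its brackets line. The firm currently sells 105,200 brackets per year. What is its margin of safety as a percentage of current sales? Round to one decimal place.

Unit CM = price − variable cost = €408.59 − €300.07 = €108.52. Break-even units = €4,471,500 ÷ €108.52 = 41,204.39; break-even revenue = 41,204.39 × €408.59 = €16,835,700.19.
Current sales = 105,200 × €408.59 = €42,983,668.00.
Margin of safety = (€42,983,668.00 − €16,835,700.19) ÷ €42,983,668.00 = 60.8%.

60.8%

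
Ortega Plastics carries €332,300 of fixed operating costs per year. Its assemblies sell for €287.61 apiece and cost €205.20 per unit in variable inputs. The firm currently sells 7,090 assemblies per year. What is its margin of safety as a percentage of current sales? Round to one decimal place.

Each unit contributes €287.61 − €205.20 = €82.41. Break-even units = €332,300 ÷ €82.41 = 4,032.28; break-even revenue = 4,032.28 × €287.61 = €1,159,723.37.
Actual sales revenue = 7,090 × €287.61 = €2,039,154.90.
Margin of safety = (€2,039,154.90 − €1,159,723.37) ÷ €2,039,154.90 = 43.1%.

43.1%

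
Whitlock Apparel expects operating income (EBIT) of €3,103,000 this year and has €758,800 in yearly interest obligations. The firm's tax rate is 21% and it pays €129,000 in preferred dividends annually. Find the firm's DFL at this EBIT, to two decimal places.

Interest = €758,800.00.
Pre-tax preferred-dividend burden = €129,000 ÷ (1 − 0.21) = €163,291.14.
DFL = EBIT ÷ [EBIT − I − D_p/(1−t)] = €3,103,000 ÷ [€3,103,000 − €758,800.00 − €163,291.14] = €3,103,000 ÷ €2,180,908.86 = 1.4228.

1.42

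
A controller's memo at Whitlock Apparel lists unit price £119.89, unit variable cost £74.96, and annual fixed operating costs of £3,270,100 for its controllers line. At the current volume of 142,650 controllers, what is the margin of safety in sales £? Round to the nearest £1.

£8,376,462

Unit CM = price − variable cost = £119.89 − £74.96 = £44.93. Break-even units = £3,270,100 ÷ £44.93 = 72,782.11; break-even revenue = 72,782.11 × £119.89 = £8,725,846.63.
Current sales = 142,650 × £119.89 = £17,102,308.50.
Margin of safety = £17,102,308.50 − £8,725,846.63 = £8,376,462.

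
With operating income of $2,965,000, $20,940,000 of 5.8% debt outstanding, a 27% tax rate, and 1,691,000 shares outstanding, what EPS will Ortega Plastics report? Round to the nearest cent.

Pre-tax income = $2,965,000 − $1,214,520.00 = $1,750,480.00.
After tax at 27%: net income = $1,750,480.00 × 0.73 = $1,277,850.40.
Per share: $1,277,850.40 / 1,691,000 shares = $0.76.

$0.76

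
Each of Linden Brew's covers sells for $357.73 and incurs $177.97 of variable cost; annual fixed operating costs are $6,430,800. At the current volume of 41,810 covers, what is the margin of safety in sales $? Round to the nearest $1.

Each unit contributes $357.73 − $177.97 = $179.76. Break-even units = $6,430,800 ÷ $179.76 = 35,774.37; break-even revenue = 35,774.37 × $357.73 = $12,797,563.89.
Current sales = 41,810 × $357.73 = $14,956,691.30.
Margin of safety = $14,956,691.30 − $12,797,563.89 = $2,159,127.

$2,159,127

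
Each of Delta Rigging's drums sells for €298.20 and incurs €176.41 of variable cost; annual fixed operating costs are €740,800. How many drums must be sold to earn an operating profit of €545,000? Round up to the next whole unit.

Each unit contributes €298.20 − €176.41 = €121.79.
Need Q such that Q × €121.79 − €740,800 = €545,000, i.e. Q = €1,285,800 / €121.79 = 10,557.52 → 10,558.

10,558 drums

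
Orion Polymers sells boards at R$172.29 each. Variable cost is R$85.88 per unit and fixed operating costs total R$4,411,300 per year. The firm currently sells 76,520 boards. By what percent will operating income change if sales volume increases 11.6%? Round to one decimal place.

+34.9%

Total contribution margin = 76,520 × R$86.41 = R$6,612,093.20.
Subtracting fixed costs: EBIT = R$6,612,093.20 − R$4,411,300 = R$2,200,793.20.
Degree of operating leverage = R$6,612,093.20 / R$2,200,793.20 = 3.0044.
Operating income changes by 3.0044 × +11.6% = +34.9%.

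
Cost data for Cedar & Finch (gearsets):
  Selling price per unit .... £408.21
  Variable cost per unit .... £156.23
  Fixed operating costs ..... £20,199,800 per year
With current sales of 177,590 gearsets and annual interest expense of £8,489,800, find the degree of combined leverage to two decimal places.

Contribution at this volume is 177,590 × £251.98 = £44,749,128.20.
Operating income = contribution − fixed costs = £44,749,128.20 − £20,199,800 = £24,549,328.20. Interest = £8,489,800.00, so EBIT − I = £16,059,528.20.
DCL = contribution ÷ (EBIT − I) = £44,749,128.20 ÷ £16,059,528.20 = 2.7865.

2.79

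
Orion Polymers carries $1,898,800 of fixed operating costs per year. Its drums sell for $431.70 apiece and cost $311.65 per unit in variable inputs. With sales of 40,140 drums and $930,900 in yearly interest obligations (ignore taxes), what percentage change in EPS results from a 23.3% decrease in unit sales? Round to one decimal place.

-56.4%

At 40,140 units, contribution = 40,140 × $120.05 = $4,818,807.00.
EBIT = $4,818,807.00 − $1,898,800 = $2,920,007.00.
Interest = $930,900.00, so EBIT − I = $1,989,107.00.
Degree of combined leverage = contribution ÷ (EBIT − I) = $4,818,807.00 ÷ $1,989,107.00 = 2.4226.
%ΔEPS = DCL × %ΔSales = 2.4226 × -23.3% = -56.4%.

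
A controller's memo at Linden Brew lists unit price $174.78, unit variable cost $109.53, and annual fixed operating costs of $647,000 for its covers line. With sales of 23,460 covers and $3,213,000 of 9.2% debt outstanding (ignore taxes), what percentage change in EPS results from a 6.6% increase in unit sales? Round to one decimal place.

Total contribution margin = 23,460 × $65.25 = $1,530,765.00.
Operating income = contribution − fixed costs = $1,530,765.00 − $647,000 = $883,765.00.
Interest = $295,596.00, so EBIT − I = $588,169.00.
Degree of combined leverage = contribution ÷ (EBIT − I) = $1,530,765.00 ÷ $588,169.00 = 2.6026.
%ΔEPS = DCL × %ΔSales = 2.6026 × +6.6% = +17.2%.

+17.2%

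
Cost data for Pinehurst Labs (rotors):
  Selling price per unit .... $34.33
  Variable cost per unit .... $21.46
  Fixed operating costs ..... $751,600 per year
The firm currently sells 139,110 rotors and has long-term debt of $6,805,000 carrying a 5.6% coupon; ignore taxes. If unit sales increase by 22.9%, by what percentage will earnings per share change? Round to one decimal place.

At 139,110 units, contribution = 139,110 × $12.87 = $1,790,345.70.
EBIT = $1,790,345.70 − $751,600 = $1,038,745.70.
After interest of $381,080.00, pre-tax earnings = $657,665.70.
Degree of combined leverage = contribution ÷ (EBIT − I) = $1,790,345.70 ÷ $657,665.70 = 2.7223.
EPS therefore changes by 2.7223 × (+22.9%) = +62.3%.

+62.3%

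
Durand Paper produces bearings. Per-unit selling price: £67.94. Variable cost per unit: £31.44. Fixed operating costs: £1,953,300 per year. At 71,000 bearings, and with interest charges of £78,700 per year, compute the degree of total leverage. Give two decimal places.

Total contribution margin = 71,000 × £36.50 = £2,591,500.00.
Subtracting fixed costs: EBIT = £2,591,500.00 − £1,953,300 = £638,200.00. Interest = £78,700.00.
DOL = £2,591,500.00 ÷ £638,200.00 = 4.0606; DFL = £638,200.00 ÷ £559,500.00 = 1.1407.
DCL = DOL × DFL = 4.0606 × 1.1407 = 4.6319.

4.63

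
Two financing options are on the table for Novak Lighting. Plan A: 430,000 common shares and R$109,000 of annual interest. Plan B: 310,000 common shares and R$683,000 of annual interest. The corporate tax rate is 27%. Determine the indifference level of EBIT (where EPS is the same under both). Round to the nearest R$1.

R$2,165,833

Set EPS_A = EPS_B: (EBIT − R$109,000)(1 − 0.27) ÷ 430,000 = (EBIT − R$683,000)(1 − 0.27) ÷ 310,000.
The (1 − t) factor cancels: (EBIT − 109,000) × 310,000 = (EBIT − 683,000) × 430,000.
EBIT × (430,000 − 310,000) = 683,000 × 430,000 − 109,000 × 310,000 = 259,900,000,000, so EBIT = 259,900,000,000 ÷ 120,000 = 2,165,833.33.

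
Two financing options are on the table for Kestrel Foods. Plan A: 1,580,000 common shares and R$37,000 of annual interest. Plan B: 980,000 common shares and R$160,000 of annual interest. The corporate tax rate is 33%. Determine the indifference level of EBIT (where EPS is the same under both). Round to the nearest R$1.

R$360,900

Set EPS_A = EPS_B: (EBIT − R$37,000)(1 − 0.33) ÷ 1,580,000 = (EBIT − R$160,000)(1 − 0.33) ÷ 980,000.
Cancelling (1 − t) and cross-multiplying: 980,000·(EBIT − 37,000) = 1,580,000·(EBIT − 160,000).
EBIT × (1,580,000 − 980,000) = 160,000 × 1,580,000 − 37,000 × 980,000 = 216,540,000,000, so EBIT = 216,540,000,000 ÷ 600,000 = 360,900.00.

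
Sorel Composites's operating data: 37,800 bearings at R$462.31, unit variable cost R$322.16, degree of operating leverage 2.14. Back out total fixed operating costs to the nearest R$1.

Contribution at this volume is 37,800 × R$140.15 = R$5,297,670.00.
Since DOL = CM ÷ EBIT, EBIT = R$5,297,670.00 ÷ 2.14 = R$2,475,546.73.
Fixed costs = CM − EBIT = R$5,297,670.00 − R$2,475,546.73 = R$2,822,123.

R$2,822,123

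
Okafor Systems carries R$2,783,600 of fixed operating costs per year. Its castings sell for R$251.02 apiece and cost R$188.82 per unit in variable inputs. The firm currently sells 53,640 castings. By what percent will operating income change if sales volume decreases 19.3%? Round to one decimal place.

At 53,640 units, contribution = 53,640 × R$62.20 = R$3,336,408.00.
Subtracting fixed costs: EBIT = R$3,336,408.00 − R$2,783,600 = R$552,808.00.
So DOL = total CM / EBIT = R$3,336,408.00 / R$552,808.00 = 6.0354.
So EBIT moves 6.0354 × (-19.3%) = -116.5%.

-116.5%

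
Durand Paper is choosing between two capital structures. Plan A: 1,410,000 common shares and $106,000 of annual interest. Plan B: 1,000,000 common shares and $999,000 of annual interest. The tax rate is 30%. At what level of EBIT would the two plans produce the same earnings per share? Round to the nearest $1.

Set EPS_A = EPS_B: (EBIT − $106,000)(1 − 0.30) ÷ 1,410,000 = (EBIT − $999,000)(1 − 0.30) ÷ 1,000,000.
The (1 − t) factor cancels: (EBIT − 106,000) × 1,000,000 = (EBIT − 999,000) × 1,410,000.
Solving, EBIT = (999,000·1,410,000 − 106,000·1,000,000) / (1,410,000 − 1,000,000) = 1,302,590,000,000 / 410,000 = 3,177,048.78.

$3,177,049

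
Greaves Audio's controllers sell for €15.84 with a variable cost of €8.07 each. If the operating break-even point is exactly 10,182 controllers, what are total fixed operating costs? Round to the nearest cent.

Contribution margin per unit = €15.84 − €8.07 = €7.77.
Since BE = FC / CM, FC = 10,182 × €7.77 = €79,114.14.

€79,114.14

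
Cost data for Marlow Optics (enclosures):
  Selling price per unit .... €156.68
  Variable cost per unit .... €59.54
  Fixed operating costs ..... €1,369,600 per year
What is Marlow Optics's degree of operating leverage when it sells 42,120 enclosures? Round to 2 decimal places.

At 42,120 units, contribution = 42,120 × €97.14 = €4,091,536.80.
Subtracting fixed costs: EBIT = €4,091,536.80 − €1,369,600 = €2,721,936.80.
Degree of operating leverage = €4,091,536.80 / €2,721,936.80 = 1.5032.

1.50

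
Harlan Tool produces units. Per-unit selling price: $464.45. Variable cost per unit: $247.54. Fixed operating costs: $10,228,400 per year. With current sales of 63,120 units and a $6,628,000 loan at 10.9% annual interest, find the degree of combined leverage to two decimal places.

5.00

Total contribution margin = 63,120 × $216.91 = $13,691,359.20.
Operating income = contribution − fixed costs = $13,691,359.20 − $10,228,400 = $3,462,959.20. Interest = $722,452.00.
DOL = $13,691,359.20 ÷ $3,462,959.20 = 3.9537; DFL = $3,462,959.20 ÷ $2,740,507.20 = 1.2636.
DCL = DOL × DFL = 3.9537 × 1.2636 = 4.9959.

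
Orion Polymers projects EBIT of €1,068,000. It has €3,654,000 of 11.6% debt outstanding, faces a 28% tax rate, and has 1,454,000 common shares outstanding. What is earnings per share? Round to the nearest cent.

€0.32

Interest = €423,864.00, so EBT = €1,068,000 − €423,864.00 = €644,136.00.
Net income = €644,136.00 × (1 − 0.28) = €463,777.92.
EPS = €463,777.92 ÷ 1,454,000 = €0.32.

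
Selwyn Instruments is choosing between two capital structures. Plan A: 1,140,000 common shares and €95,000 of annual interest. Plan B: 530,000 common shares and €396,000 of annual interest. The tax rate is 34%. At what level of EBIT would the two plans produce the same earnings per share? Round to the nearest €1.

At indifference, (EBIT − 95,000)(1 − t)/1,140,000 = (EBIT − 396,000)(1 − t)/530,000.
The (1 − t) factor cancels: (EBIT − 95,000) × 530,000 = (EBIT − 396,000) × 1,140,000.
EBIT × (1,140,000 − 530,000) = 396,000 × 1,140,000 − 95,000 × 530,000 = 401,090,000,000, so EBIT = 401,090,000,000 ÷ 610,000 = 657,524.59.

€657,525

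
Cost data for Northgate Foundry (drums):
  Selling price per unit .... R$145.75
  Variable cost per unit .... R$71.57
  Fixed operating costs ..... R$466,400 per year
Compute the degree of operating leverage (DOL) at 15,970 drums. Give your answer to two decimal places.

1.65

Contribution at this volume is 15,970 × R$74.18 = R$1,184,654.60.
Subtracting fixed costs: EBIT = R$1,184,654.60 − R$466,400 = R$718,254.60.
So DOL = total CM / EBIT = R$1,184,654.60 / R$718,254.60 = 1.6494.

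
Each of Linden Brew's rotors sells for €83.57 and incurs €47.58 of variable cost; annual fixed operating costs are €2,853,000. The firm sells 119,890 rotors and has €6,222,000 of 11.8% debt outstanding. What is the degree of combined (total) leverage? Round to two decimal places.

5.93

At 119,890 units, contribution = 119,890 × €35.99 = €4,314,841.10.
Subtracting fixed costs: EBIT = €4,314,841.10 − €2,853,000 = €1,461,841.10. Interest = €734,196.00.
DOL = €4,314,841.10 ÷ €1,461,841.10 = 2.9516; DFL = €1,461,841.10 ÷ €727,645.10 = 2.0090.
Combined leverage = 2.9516 × 2.0090 = 5.9298.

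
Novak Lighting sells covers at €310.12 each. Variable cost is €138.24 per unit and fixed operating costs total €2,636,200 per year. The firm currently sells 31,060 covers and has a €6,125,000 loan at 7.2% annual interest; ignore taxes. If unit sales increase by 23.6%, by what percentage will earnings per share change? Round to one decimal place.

+55.7%

At 31,060 units, contribution = 31,060 × €171.88 = €5,338,592.80.
Operating income = contribution − fixed costs = €5,338,592.80 − €2,636,200 = €2,702,392.80.
Interest = €441,000.00, so EBIT − I = €2,261,392.80.
Degree of combined leverage = contribution ÷ (EBIT − I) = €5,338,592.80 ÷ €2,261,392.80 = 2.3608.
%ΔEPS = DCL × %ΔSales = 2.3608 × +23.6% = +55.7%.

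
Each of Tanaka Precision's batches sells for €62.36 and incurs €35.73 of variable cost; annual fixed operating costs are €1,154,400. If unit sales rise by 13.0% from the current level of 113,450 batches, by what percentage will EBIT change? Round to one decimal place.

+21.0%

At 113,450 units, contribution = 113,450 × €26.63 = €3,021,173.50.
Operating income = contribution − fixed costs = €3,021,173.50 − €1,154,400 = €1,866,773.50.
DOL = contribution ÷ EBIT = €3,021,173.50 ÷ €1,866,773.50 = 1.6184.
Operating income changes by 1.6184 × +13.0% = +21.0%.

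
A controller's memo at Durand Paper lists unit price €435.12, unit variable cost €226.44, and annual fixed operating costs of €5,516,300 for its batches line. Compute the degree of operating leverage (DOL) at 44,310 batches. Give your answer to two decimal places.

2.48

At 44,310 units, contribution = 44,310 × €208.68 = €9,246,610.80.
Subtracting fixed costs: EBIT = €9,246,610.80 − €5,516,300 = €3,730,310.80.
So DOL = total CM / EBIT = €9,246,610.80 / €3,730,310.80 = 2.4788.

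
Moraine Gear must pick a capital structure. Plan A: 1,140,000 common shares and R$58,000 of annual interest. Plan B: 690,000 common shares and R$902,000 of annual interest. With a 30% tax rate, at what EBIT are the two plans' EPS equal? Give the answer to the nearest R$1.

Set EPS_A = EPS_B: (EBIT − R$58,000)(1 − 0.30) ÷ 1,140,000 = (EBIT − R$902,000)(1 − 0.30) ÷ 690,000.
Cancelling (1 − t) and cross-multiplying: 690,000·(EBIT − 58,000) = 1,140,000·(EBIT − 902,000).
EBIT × (1,140,000 − 690,000) = 902,000 × 1,140,000 − 58,000 × 690,000 = 988,260,000,000, so EBIT = 988,260,000,000 ÷ 450,000 = 2,196,133.33.

R$2,196,133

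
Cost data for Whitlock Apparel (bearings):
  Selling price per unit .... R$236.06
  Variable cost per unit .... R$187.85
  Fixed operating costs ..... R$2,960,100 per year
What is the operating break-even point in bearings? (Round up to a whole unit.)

Each unit contributes R$236.06 − R$187.85 = R$48.21.
Units to break even: R$2,960,100 ÷ R$48.21 = 61,400.12, rounded up to 61,401.

61,401 bearings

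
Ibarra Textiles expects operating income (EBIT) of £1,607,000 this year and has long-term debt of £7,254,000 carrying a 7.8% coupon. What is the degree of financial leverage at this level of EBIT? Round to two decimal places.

Annual interest charges come to £565,812.00.
Degree of financial leverage = EBIT / (EBIT − interest) = £1,607,000 / £1,041,188.00 = 1.5434.

1.54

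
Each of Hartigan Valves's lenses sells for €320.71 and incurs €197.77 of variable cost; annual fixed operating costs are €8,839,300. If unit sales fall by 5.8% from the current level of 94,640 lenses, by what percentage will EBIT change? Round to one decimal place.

-24.1%

At 94,640 units, contribution = 94,640 × €122.94 = €11,635,041.60.
Subtracting fixed costs: EBIT = €11,635,041.60 − €8,839,300 = €2,795,741.60.
So DOL = total CM / EBIT = €11,635,041.60 / €2,795,741.60 = 4.1617.
So EBIT moves 4.1617 × (-5.8%) = -24.1%.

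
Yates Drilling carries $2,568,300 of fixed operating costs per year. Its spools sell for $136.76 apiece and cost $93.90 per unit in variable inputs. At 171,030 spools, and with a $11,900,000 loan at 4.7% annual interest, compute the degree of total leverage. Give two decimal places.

Total contribution margin = 171,030 × $42.86 = $7,330,345.80.
Subtracting fixed costs: EBIT = $7,330,345.80 − $2,568,300 = $4,762,045.80. Interest = $559,300.00.
DOL = $7,330,345.80 ÷ $4,762,045.80 = 1.5393; DFL = $4,762,045.80 ÷ $4,202,745.80 = 1.1331.
DCL = DOL × DFL = 1.5393 × 1.1331 = 1.7442.

1.74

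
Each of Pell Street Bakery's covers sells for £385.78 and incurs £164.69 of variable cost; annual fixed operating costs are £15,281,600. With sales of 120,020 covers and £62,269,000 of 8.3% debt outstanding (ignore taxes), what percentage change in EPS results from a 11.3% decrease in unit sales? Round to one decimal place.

At 120,020 units, contribution = 120,020 × £221.09 = £26,535,221.80.
Subtracting fixed costs: EBIT = £26,535,221.80 − £15,281,600 = £11,253,621.80.
Interest = £5,168,327.00, so EBIT − I = £6,085,294.80.
DCL = total CM / (EBIT − I) = £26,535,221.80 / £6,085,294.80 = 4.3605.
%ΔEPS = DCL × %ΔSales = 4.3605 × -11.3% = -49.3%.

-49.3%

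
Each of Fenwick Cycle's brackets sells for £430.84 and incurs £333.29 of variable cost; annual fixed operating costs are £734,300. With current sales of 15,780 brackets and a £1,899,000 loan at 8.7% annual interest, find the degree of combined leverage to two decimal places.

Total contribution margin = 15,780 × £97.55 = £1,539,339.00.
EBIT = £1,539,339.00 − £734,300 = £805,039.00. Interest = £165,213.00, so EBIT − I = £639,826.00.
Degree of total leverage = total CM / (EBIT − interest) = £1,539,339.00 / £639,826.00 = 2.4059.

2.41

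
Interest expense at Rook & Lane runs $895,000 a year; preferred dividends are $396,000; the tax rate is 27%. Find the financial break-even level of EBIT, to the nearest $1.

Grossing the preferred dividend up to pre-tax terms: $396,000 / (1 − 0.27) = $542,465.75.
EPS = 0 when EBIT covers interest plus the pre-tax preferred burden: $895,000 + $542,465.75 = $1,437,465.75.

$1,437,466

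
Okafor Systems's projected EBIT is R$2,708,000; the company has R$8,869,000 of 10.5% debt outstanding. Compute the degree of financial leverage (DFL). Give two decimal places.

Interest = R$931,245.00.
DFL = EBIT ÷ (EBIT − I) = R$2,708,000 ÷ (R$2,708,000 − R$931,245.00) = R$2,708,000 ÷ R$1,776,755.00 = 1.5241.

1.52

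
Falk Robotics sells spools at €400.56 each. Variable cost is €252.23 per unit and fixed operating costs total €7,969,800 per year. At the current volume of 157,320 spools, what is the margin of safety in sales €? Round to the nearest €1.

Unit CM = price − variable cost = €400.56 − €252.23 = €148.33. Break-even units = €7,969,800 ÷ €148.33 = 53,730.20; break-even revenue = 53,730.20 × €400.56 = €21,522,167.38.
Actual sales revenue = 157,320 × €400.56 = €63,016,099.20.
Margin of safety = €63,016,099.20 − €21,522,167.38 = €41,493,932.

€41,493,932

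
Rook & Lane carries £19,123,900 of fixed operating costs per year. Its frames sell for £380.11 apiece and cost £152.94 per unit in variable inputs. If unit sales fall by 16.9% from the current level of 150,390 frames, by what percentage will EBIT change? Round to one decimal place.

-38.4%

Contribution at this volume is 150,390 × £227.17 = £34,164,096.30.
Operating income = contribution − fixed costs = £34,164,096.30 − £19,123,900 = £15,040,196.30.
Degree of operating leverage = £34,164,096.30 / £15,040,196.30 = 2.2715.
Operating income changes by 2.2715 × -16.9% = -38.4%.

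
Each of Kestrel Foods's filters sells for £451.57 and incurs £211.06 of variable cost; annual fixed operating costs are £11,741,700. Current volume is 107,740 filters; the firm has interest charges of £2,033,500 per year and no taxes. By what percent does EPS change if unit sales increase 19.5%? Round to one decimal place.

Total contribution margin = 107,740 × £240.51 = £25,912,547.40.
Subtracting fixed costs: EBIT = £25,912,547.40 − £11,741,700 = £14,170,847.40.
Interest = £2,033,500.00, so EBIT − I = £12,137,347.40.
DCL = total CM / (EBIT − I) = £25,912,547.40 / £12,137,347.40 = 2.1349.
EPS therefore changes by 2.1349 × (+19.5%) = +41.6%.

+41.6%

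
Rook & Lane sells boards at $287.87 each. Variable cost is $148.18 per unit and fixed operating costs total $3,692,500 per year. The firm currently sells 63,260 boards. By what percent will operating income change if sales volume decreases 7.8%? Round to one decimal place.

At 63,260 units, contribution = 63,260 × $139.69 = $8,836,789.40.
Operating income = contribution − fixed costs = $8,836,789.40 − $3,692,500 = $5,144,289.40.
Degree of operating leverage = $8,836,789.40 / $5,144,289.40 = 1.7178.
Operating income changes by 1.7178 × -7.8% = -13.4%.

-13.4%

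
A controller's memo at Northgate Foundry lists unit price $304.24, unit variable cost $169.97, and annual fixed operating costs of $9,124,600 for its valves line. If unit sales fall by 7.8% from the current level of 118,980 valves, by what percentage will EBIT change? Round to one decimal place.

Total contribution margin = 118,980 × $134.27 = $15,975,444.60.
Operating income = contribution − fixed costs = $15,975,444.60 − $9,124,600 = $6,850,844.60.
Degree of operating leverage = $15,975,444.60 / $6,850,844.60 = 2.3319.
So EBIT moves 2.3319 × (-7.8%) = -18.2%.

-18.2%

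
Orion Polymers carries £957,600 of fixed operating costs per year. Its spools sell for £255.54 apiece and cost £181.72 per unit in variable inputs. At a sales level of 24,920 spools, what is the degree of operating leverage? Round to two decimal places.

2.09

At 24,920 units, contribution = 24,920 × £73.82 = £1,839,594.40.
Operating income = contribution − fixed costs = £1,839,594.40 − £957,600 = £881,994.40.
Degree of operating leverage = £1,839,594.40 / £881,994.40 = 2.0857.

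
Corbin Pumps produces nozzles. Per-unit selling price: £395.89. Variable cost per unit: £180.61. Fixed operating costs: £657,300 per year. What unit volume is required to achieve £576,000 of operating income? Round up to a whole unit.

5,729 nozzles

Unit CM = price − variable cost = £395.89 − £180.61 = £215.28.
Required volume = (fixed costs + target profit) ÷ CM = (£657,300 + £576,000) ÷ £215.28 = 5,728.82, so 5,729 nozzles.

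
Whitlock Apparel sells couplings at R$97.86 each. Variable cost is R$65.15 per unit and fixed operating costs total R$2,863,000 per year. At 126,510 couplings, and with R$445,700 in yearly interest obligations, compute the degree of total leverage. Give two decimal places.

Contribution at this volume is 126,510 × R$32.71 = R$4,138,142.10.
EBIT = R$4,138,142.10 − R$2,863,000 = R$1,275,142.10. Interest = R$445,700.00.
DOL = R$4,138,142.10 ÷ R$1,275,142.10 = 3.2452; DFL = R$1,275,142.10 ÷ R$829,442.10 = 1.5373.
Combined leverage = 3.2452 × 1.5373 = 4.9888.

4.99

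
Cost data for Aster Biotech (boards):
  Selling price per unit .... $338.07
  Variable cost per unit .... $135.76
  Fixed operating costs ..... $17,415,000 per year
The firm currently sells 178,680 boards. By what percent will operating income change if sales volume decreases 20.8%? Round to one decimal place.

-40.1%

At 178,680 units, contribution = 178,680 × $202.31 = $36,148,750.80.
EBIT = $36,148,750.80 − $17,415,000 = $18,733,750.80.
DOL = contribution ÷ EBIT = $36,148,750.80 ÷ $18,733,750.80 = 1.9296.
%ΔEBIT = DOL × %ΔSales = 1.9296 × -20.8% = -40.1%.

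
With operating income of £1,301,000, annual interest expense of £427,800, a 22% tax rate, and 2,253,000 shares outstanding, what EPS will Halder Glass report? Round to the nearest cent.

Interest = £427,800.00, so EBT = £1,301,000 − £427,800.00 = £873,200.00.
Net income = £873,200.00 × (1 − 0.22) = £681,096.00.
Per share: £681,096.00 / 2,253,000 shares = £0.30.

£0.30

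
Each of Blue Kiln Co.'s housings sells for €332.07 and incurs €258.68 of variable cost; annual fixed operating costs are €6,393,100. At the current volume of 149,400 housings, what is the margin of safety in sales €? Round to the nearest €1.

€20,684,201

Contribution margin per unit = €332.07 − €258.68 = €73.39. Break-even units = €6,393,100 ÷ €73.39 = 87,111.32; break-even revenue = 87,111.32 × €332.07 = €28,927,057.05.
Current sales = 149,400 × €332.07 = €49,611,258.00.
Margin of safety = €49,611,258.00 − €28,927,057.05 = €20,684,201.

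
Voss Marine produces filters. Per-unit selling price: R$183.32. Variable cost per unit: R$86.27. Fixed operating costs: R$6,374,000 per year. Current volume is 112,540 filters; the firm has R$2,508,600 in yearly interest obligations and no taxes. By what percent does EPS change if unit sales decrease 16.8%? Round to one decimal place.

-90.0%

Contribution at this volume is 112,540 × R$97.05 = R$10,922,007.00.
Subtracting fixed costs: EBIT = R$10,922,007.00 − R$6,374,000 = R$4,548,007.00.
After interest of R$2,508,600.00, pre-tax earnings = R$2,039,407.00.
Degree of combined leverage = contribution ÷ (EBIT − I) = R$10,922,007.00 ÷ R$2,039,407.00 = 5.3555.
%ΔEPS = DCL × %ΔSales = 5.3555 × -16.8% = -90.0%.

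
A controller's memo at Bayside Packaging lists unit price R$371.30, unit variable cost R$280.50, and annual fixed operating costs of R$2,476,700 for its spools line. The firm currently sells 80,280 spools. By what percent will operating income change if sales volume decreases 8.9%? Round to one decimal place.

-13.5%

At 80,280 units, contribution = 80,280 × R$90.80 = R$7,289,424.00.
Operating income = contribution − fixed costs = R$7,289,424.00 − R$2,476,700 = R$4,812,724.00.
Degree of operating leverage = R$7,289,424.00 / R$4,812,724.00 = 1.5146.
Operating income changes by 1.5146 × -8.9% = -13.5%.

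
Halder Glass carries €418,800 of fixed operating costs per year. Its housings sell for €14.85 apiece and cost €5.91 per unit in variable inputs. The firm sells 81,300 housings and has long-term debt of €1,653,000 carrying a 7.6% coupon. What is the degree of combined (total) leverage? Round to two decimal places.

3.98

At 81,300 units, contribution = 81,300 × €8.94 = €726,822.00.
Operating income = contribution − fixed costs = €726,822.00 − €418,800 = €308,022.00. Interest = €125,628.00.
DOL = €726,822.00 ÷ €308,022.00 = 2.3596; DFL = €308,022.00 ÷ €182,394.00 = 1.6888.
Combined leverage = 2.3596 × 1.6888 = 3.9849.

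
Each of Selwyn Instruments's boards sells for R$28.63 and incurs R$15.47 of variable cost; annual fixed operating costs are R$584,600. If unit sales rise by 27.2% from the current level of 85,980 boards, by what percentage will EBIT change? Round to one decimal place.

At 85,980 units, contribution = 85,980 × R$13.16 = R$1,131,496.80.
Operating income = contribution − fixed costs = R$1,131,496.80 − R$584,600 = R$546,896.80.
Degree of operating leverage = R$1,131,496.80 / R$546,896.80 = 2.0689.
So EBIT moves 2.0689 × (+27.2%) = +56.3%.

+56.3%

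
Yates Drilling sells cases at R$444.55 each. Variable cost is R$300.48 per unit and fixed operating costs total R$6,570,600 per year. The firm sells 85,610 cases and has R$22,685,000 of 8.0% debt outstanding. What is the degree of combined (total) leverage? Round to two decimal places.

3.12

Contribution at this volume is 85,610 × R$144.07 = R$12,333,832.70.
Subtracting fixed costs: EBIT = R$12,333,832.70 − R$6,570,600 = R$5,763,232.70. Interest = R$1,814,800.00.
DOL = R$12,333,832.70 ÷ R$5,763,232.70 = 2.1401; DFL = R$5,763,232.70 ÷ R$3,948,432.70 = 1.4596.
Combined leverage = 2.1401 × 1.4596 = 3.1237.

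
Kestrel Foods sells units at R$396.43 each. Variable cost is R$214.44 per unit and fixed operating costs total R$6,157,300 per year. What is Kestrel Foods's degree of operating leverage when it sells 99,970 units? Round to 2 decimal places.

Contribution at this volume is 99,970 × R$181.99 = R$18,193,540.30.
Subtracting fixed costs: EBIT = R$18,193,540.30 − R$6,157,300 = R$12,036,240.30.
So DOL = total CM / EBIT = R$18,193,540.30 / R$12,036,240.30 = 1.5116.

1.51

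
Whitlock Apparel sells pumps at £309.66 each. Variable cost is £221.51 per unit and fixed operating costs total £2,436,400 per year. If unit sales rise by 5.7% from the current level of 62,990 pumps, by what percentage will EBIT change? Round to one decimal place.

Total contribution margin = 62,990 × £88.15 = £5,552,568.50.
Operating income = contribution − fixed costs = £5,552,568.50 − £2,436,400 = £3,116,168.50.
Degree of operating leverage = £5,552,568.50 / £3,116,168.50 = 1.7819.
Operating income changes by 1.7819 × +5.7% = +10.2%.

+10.2%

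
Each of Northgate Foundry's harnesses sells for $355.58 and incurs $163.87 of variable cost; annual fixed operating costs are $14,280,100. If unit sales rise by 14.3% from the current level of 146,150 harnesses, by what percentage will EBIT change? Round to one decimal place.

Total contribution margin = 146,150 × $191.71 = $28,018,416.50.
EBIT = $28,018,416.50 − $14,280,100 = $13,738,316.50.
Degree of operating leverage = $28,018,416.50 / $13,738,316.50 = 2.0394.
Operating income changes by 2.0394 × +14.3% = +29.2%.

+29.2%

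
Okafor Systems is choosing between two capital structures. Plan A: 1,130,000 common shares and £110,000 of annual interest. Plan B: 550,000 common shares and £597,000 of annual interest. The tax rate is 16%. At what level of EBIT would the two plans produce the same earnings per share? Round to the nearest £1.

£1,058,810

At indifference, (EBIT − 110,000)(1 − t)/1,130,000 = (EBIT − 597,000)(1 − t)/550,000.
The (1 − t) factor cancels: (EBIT − 110,000) × 550,000 = (EBIT − 597,000) × 1,130,000.
Solving, EBIT = (597,000·1,130,000 − 110,000·550,000) / (1,130,000 − 550,000) = 614,110,000,000 / 580,000 = 1,058,810.34.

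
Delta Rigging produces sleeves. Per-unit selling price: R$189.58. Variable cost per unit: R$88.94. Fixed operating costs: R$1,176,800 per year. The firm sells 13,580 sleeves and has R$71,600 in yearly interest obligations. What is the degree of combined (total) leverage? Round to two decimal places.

Contribution at this volume is 13,580 × R$100.64 = R$1,366,691.20.
Subtracting fixed costs: EBIT = R$1,366,691.20 − R$1,176,800 = R$189,891.20. Interest = R$71,600.00.
DOL = R$1,366,691.20 ÷ R$189,891.20 = 7.1972; DFL = R$189,891.20 ÷ R$118,291.20 = 1.6053.
DCL = DOL × DFL = 7.1972 × 1.6053 = 11.5537.

11.55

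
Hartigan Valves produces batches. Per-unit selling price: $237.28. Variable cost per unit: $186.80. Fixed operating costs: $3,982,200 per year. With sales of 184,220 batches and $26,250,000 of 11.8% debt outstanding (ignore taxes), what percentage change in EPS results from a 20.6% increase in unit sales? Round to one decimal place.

+86.3%

Total contribution margin = 184,220 × $50.48 = $9,299,425.60.
Subtracting fixed costs: EBIT = $9,299,425.60 − $3,982,200 = $5,317,225.60.
After interest of $3,097,500.00, pre-tax earnings = $2,219,725.60.
Degree of combined leverage = contribution ÷ (EBIT − I) = $9,299,425.60 ÷ $2,219,725.60 = 4.1894.
EPS therefore changes by 4.1894 × (+20.6%) = +86.3%.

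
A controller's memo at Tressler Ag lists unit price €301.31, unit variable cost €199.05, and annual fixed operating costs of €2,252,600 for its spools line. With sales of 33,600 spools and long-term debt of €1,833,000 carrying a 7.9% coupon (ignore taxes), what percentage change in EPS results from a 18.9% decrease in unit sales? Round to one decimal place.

-62.5%

Contribution at this volume is 33,600 × €102.26 = €3,435,936.00.
Subtracting fixed costs: EBIT = €3,435,936.00 − €2,252,600 = €1,183,336.00.
After interest of €144,807.00, pre-tax earnings = €1,038,529.00.
DCL = total CM / (EBIT − I) = €3,435,936.00 / €1,038,529.00 = 3.3085.
EPS therefore changes by 3.3085 × (-18.9%) = -62.5%.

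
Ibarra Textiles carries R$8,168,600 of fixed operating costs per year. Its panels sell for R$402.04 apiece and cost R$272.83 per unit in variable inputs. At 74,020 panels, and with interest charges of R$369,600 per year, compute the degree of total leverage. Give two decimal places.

At 74,020 units, contribution = 74,020 × R$129.21 = R$9,564,124.20.
Operating income = contribution − fixed costs = R$9,564,124.20 − R$8,168,600 = R$1,395,524.20. Interest = R$369,600.00, so EBIT − I = R$1,025,924.20.
DCL = contribution ÷ (EBIT − I) = R$9,564,124.20 ÷ R$1,025,924.20 = 9.3224.

9.32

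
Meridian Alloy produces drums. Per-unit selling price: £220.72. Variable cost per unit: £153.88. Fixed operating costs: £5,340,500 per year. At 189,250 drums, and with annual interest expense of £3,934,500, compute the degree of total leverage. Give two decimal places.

3.75

At 189,250 units, contribution = 189,250 × £66.84 = £12,649,470.00.
Subtracting fixed costs: EBIT = £12,649,470.00 − £5,340,500 = £7,308,970.00. Interest = £3,934,500.00.
DOL = £12,649,470.00 ÷ £7,308,970.00 = 1.7307; DFL = £7,308,970.00 ÷ £3,374,470.00 = 2.1660.
DCL = DOL × DFL = 1.7307 × 2.1660 = 3.7487.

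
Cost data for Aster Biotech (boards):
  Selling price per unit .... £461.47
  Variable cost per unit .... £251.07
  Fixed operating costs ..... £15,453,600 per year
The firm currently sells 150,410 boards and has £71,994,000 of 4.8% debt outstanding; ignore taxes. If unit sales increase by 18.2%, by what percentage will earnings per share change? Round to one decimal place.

Contribution at this volume is 150,410 × £210.40 = £31,646,264.00.
Operating income = contribution − fixed costs = £31,646,264.00 − £15,453,600 = £16,192,664.00.
Interest = £3,455,712.00, so EBIT − I = £12,736,952.00.
DCL = total CM / (EBIT − I) = £31,646,264.00 / £12,736,952.00 = 2.4846.
EPS therefore changes by 2.4846 × (+18.2%) = +45.2%.

+45.2%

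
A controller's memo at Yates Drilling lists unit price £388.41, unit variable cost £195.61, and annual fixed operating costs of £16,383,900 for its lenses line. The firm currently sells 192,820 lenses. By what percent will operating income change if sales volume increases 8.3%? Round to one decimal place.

+14.8%

Total contribution margin = 192,820 × £192.80 = £37,175,696.00.
EBIT = £37,175,696.00 − £16,383,900 = £20,791,796.00.
So DOL = total CM / EBIT = £37,175,696.00 / £20,791,796.00 = 1.7880.
%ΔEBIT = DOL × %ΔSales = 1.7880 × +8.3% = +14.8%.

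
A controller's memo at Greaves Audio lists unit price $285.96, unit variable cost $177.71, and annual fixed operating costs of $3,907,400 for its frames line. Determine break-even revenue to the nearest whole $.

$10,322,033

Contribution margin per unit = $285.96 − $177.71 = $108.25, a CM ratio of $108.25 ÷ $285.96 = 0.3785.
Break-even sales = FC ÷ CM ratio = $3,907,400 × $285.96 / $108.25 = $10,322,033.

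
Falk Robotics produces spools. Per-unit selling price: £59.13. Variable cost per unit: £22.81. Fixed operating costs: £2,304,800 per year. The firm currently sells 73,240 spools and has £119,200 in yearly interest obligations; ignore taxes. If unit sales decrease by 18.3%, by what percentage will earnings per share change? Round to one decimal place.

At 73,240 units, contribution = 73,240 × £36.32 = £2,660,076.80.
EBIT = £2,660,076.80 − £2,304,800 = £355,276.80.
After interest of £119,200.00, pre-tax earnings = £236,076.80.
DCL = total CM / (EBIT − I) = £2,660,076.80 / £236,076.80 = 11.2678.
EPS therefore changes by 11.2678 × (-18.3%) = -206.2%.

-206.2%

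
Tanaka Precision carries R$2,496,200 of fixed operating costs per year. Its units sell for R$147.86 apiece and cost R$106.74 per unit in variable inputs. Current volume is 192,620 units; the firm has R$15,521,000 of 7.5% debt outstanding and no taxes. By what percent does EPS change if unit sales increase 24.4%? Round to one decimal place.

At 192,620 units, contribution = 192,620 × R$41.12 = R$7,920,534.40.
Subtracting fixed costs: EBIT = R$7,920,534.40 − R$2,496,200 = R$5,424,334.40.
After interest of R$1,164,075.00, pre-tax earnings = R$4,260,259.40.
DCL = total CM / (EBIT − I) = R$7,920,534.40 / R$4,260,259.40 = 1.8592.
%ΔEPS = DCL × %ΔSales = 1.8592 × +24.4% = +45.4%.

+45.4%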